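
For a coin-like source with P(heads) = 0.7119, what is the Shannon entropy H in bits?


H = -p*log2(p) - (1-p)*log2(1-p). -0.7119*log2(0.7119) = 0.349011; -0.2881*log2(0.2881) = 0.517243. H = 0.349011 + 0.517243 = 0.8663

0.8663 bits


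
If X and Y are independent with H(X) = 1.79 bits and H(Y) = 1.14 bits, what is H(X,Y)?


For independent variables, H(X,Y) = H(X) + H(Y) = 1.79 + 1.14 = 2.93

2.93 bits


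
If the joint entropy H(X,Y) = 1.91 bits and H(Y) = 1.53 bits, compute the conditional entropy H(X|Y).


H(X|Y) = H(X,Y) - H(Y) = 1.91 - 1.53 = 0.38

0.38 bits


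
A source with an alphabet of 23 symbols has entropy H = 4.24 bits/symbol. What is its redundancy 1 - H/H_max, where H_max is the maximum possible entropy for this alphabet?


H_max = log2(K) = log2(23) = 4.5236 bits/symbol. Redundancy = 1 - H/H_max = 1 - 4.24/4.5236 = 1 - 0.9373 = 0.0627

0.0627


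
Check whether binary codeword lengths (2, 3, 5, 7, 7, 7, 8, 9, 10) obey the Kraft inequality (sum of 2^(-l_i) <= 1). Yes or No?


Kraft sum = sum(2^(-l_i)) = 0.4365, need <= 1. Result: satisfied (a binary prefix-free code with these lengths exists)

Yes


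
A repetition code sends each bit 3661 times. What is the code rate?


Rate = k/n = 1/3661

1/3661


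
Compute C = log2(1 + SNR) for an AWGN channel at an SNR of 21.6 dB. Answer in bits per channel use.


SNR_linear = 10^(21.6/10) = 144.544; C = log2(1 + SNR_linear) = log2(1 + 144.544) = 7.1853

7.1853 bits/channel use


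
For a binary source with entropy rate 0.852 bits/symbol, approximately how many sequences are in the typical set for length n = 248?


log2|A_typical| = nH = 248 * 0.852 = 211.296, so |A_typical| ~ 2^211.296 = 4.040e+63

4.040e+63


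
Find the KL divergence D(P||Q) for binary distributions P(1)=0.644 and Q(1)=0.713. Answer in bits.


KL = p*log2(p/q) + (1-p)*log2((1-p)/(1-q)) = 0.644*log2(0.644/0.713) + 0.356*log2(0.356/0.287) = 0.0161

0.0161 bits


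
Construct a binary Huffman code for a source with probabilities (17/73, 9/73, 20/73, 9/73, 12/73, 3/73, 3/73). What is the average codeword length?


Huffman construction (repeatedly merge the two least-probable nodes; each merge adds 1 bit to every symbol beneath it): 3/73 + 3/73 = 6/73; 6/73 + 9/73 = 15/73; 9/73 + 12/73 = 21/73; 15/73 + 17/73 = 32/73; 20/73 + 21/73 = 41/73; 32/73 + 41/73 = 1. Resulting codeword lengths (in the order the probabilities were given): (2, 3, 2, 3, 3, 4, 4). L_avg = sum(p_i * l_i) = 17/73*2 + 9/73*3 + 20/73*2 + 9/73*3 + 12/73*3 + 3/73*4 + 3/73*4 = 188/73 = 2.5753

2.5753 bits


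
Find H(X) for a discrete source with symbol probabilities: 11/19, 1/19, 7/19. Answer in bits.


H = -sum(p_i * log2(p_i)). Terms: -(11/19)*log2(11/19) = 0.456498; -(1/19)*log2(1/19) = 0.223575; -(7/19)*log2(7/19) = 0.530737. H = 0.456498 + 0.223575 + 0.530737 = 1.2108

1.2108 bits


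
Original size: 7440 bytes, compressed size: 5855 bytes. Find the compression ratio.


Ratio = original / compressed = 7440 / 5855 = 1.2707

1.2707


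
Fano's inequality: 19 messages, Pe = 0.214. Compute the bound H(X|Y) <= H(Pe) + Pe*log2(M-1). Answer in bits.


H(Pe) = -Pe*log2(Pe) - (1-Pe)*log2(1-Pe) = -0.214*log2(0.214) - 0.786*log2(0.786) = 0.476004 + 0.273055 = 0.7491. Pe*log2(M-1) = 0.214*log2(18) = 0.892364. Bound = H(Pe) + Pe*log2(M-1) = 0.476004 + 0.273055 + 0.892364 = 1.6414

1.6414 bits


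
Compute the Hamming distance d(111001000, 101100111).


Count differing positions: . ^ . ^ . ^ ^ ^ ^ = 6 differences

6


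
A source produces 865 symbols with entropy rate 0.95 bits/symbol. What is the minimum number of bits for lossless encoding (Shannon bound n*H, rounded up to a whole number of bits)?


Minimum bits >= n * H = 865 * 0.95 = 821.75, rounded up to a whole number of bits = 822

822 bits


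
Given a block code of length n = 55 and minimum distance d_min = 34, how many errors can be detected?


Detection capability = d_min - 1 = 34 - 1 = 33

33 errors


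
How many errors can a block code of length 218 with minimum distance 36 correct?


Correction capability = floor((d-1)/2) = floor((36-1)/2) = 17

17 errors


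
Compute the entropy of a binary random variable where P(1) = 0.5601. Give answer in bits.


H = -p*log2(p) - (1-p)*log2(1-p). -0.5601*log2(0.5601) = 0.468380; -0.4399*log2(0.4399) = 0.521173. H = 0.468380 + 0.521173 = 0.9896

0.9896 bits


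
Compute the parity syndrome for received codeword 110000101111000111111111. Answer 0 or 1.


Syndrome = XOR of all bits = 1 XOR 1 XOR 0 XOR 0 XOR 0 XOR 0 XOR 1 XOR 0 XOR 1 XOR 1 XOR 1 XOR 1 XOR 0 XOR 0 XOR 0 XOR 1 XOR 1 XOR 1 XOR 1 XOR 1 XOR 1 XOR 1 XOR 1 XOR 1 = 0

0


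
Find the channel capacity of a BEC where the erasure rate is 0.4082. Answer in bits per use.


C = 1 - epsilon = 1 - 0.4082 = 0.5918

0.5918 bits


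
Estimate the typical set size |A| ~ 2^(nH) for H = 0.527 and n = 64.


log2|A_typical| = nH = 64 * 0.527 = 33.728, so |A_typical| ~ 2^33.728 = 1.423e+10

1.423e+10


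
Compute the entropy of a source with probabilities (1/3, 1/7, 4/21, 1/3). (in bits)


H = -sum(p_i * log2(p_i)). Terms: -(1/3)*log2(1/3) = 0.528321; -(1/7)*log2(1/7) = 0.401051; -(4/21)*log2(4/21) = 0.455680; -(1/3)*log2(1/3) = 0.528321. H = 0.528321 + 0.401051 + 0.455680 + 0.528321 = 1.9134

1.9134 bits


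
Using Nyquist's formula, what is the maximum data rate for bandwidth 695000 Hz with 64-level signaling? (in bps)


Rate = 2 * B * log2(M) = 2 * 695000 * 6.0 = 8340000.0

8340000.0 bps


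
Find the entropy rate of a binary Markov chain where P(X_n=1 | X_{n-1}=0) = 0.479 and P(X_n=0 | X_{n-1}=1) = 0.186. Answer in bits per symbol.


Stationary distribution: pi_0 = p10/(p01+p10) = 0.2797, pi_1 = 0.7203. Entropy rate H' = pi_0*H(p01) + pi_1*H(p10) = 0.2797*0.9987 + 0.7203*0.693 = 0.7785

0.7785 bits/symbol


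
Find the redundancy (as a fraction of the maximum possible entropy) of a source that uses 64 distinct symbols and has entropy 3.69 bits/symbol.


H_max = log2(K) = log2(64) = 6.0 bits/symbol. Redundancy = 1 - H/H_max = 1 - 3.69/6.0 = 1 - 0.615 = 0.385

0.385


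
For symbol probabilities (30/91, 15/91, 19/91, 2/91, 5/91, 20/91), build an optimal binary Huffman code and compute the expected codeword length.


Huffman construction (repeatedly merge the two least-probable nodes; each merge adds 1 bit to every symbol beneath it): 2/91 + 5/91 = 1/13; 1/13 + 15/91 = 22/91; 19/91 + 20/91 = 3/7; 22/91 + 30/91 = 4/7; 3/7 + 4/7 = 1. Resulting codeword lengths (in the order the probabilities were given): (2, 3, 2, 4, 4, 2). L_avg = sum(p_i * l_i) = 30/91*2 + 15/91*3 + 19/91*2 + 2/91*4 + 5/91*4 + 20/91*2 = 211/91 = 2.3187

2.3187 bits


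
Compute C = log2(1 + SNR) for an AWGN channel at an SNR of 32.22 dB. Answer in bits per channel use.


SNR_linear = 10^(32.22/10) = 1667.2472; C = log2(1 + SNR_linear) = log2(1 + 1667.2472) = 10.7041

10.7041 bits/channel use


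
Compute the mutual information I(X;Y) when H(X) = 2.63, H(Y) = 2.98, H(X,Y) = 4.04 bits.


I(X;Y) = H(X) + H(Y) - H(X,Y) = 2.63 + 2.98 - 4.04 = 1.57

1.57 bits


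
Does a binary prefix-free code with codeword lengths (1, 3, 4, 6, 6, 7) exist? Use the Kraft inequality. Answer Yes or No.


Kraft sum = sum(2^(-l_i)) = 0.7266, need <= 1. Result: satisfied (a binary prefix-free code with these lengths exists)

Yes


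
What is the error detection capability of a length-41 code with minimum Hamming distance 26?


Detection capability = d_min - 1 = 26 - 1 = 25

25 errors


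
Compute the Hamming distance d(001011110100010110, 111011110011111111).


Count differing positions: ^ ^ . . . . . . . ^ ^ ^ ^ . ^ . . ^ = 8 differences

8


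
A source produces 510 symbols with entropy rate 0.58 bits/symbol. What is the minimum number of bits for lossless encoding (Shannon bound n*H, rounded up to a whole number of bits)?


Minimum bits >= n * H = 510 * 0.58 = 295.8, rounded up to a whole number of bits = 296

296 bits


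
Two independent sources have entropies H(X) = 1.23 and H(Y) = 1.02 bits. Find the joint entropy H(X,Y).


For independent variables, H(X,Y) = H(X) + H(Y) = 1.23 + 1.02 = 2.25

2.25 bits


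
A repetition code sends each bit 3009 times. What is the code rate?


Rate = k/n = 1/3009

1/3009


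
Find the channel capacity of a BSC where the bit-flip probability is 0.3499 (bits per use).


H(p) = -p*log2(p) - (1-p)*log2(1-p) = -0.3499*log2(0.3499) - 0.6501*log2(0.6501) = 0.530093 + 0.403885 = 0.934. C = 1 - H(p) = 1 - 0.934 = 0.066

0.066 bits


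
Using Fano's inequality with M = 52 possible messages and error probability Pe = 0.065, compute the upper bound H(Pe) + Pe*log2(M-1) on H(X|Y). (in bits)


H(Pe) = -Pe*log2(Pe) - (1-Pe)*log2(1-Pe) = -0.065*log2(0.065) - 0.935*log2(0.935) = 0.256322 + 0.090659 = 0.347. Pe*log2(M-1) = 0.065*log2(51) = 0.368708. Bound = H(Pe) + Pe*log2(M-1) = 0.256322 + 0.090659 + 0.368708 = 0.7157

0.7157 bits


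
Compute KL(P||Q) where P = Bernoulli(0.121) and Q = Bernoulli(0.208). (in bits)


KL = p*log2(p/q) + (1-p)*log2((1-p)/(1-q)) = 0.121*log2(0.121/0.208) + 0.879*log2(0.879/0.792) = 0.0376

0.0376 bits


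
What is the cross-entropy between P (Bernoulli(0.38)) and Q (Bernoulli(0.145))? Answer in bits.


H(P,Q) = -p*log2(q) - (1-p)*log2(1-q). -0.38*log2(0.145) = 1.058633; -0.62*log2(0.855) = 0.140122. H(P,Q) = 1.058633 + 0.140122 = 1.1988

1.1988 bits


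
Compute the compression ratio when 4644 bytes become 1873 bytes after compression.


Ratio = original / compressed = 4644 / 1873 = 2.4794

2.4794


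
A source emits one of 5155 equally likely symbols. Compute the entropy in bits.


H = log2(n) = log2(5155) = 12.3318

12.3318 bits


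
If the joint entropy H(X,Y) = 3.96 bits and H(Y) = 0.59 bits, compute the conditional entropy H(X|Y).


H(X|Y) = H(X,Y) - H(Y) = 3.96 - 0.59 = 3.37

3.37 bits


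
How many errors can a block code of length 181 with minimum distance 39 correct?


Correction capability = floor((d-1)/2) = floor((39-1)/2) = 19

19 errors


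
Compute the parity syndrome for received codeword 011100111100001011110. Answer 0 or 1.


Syndrome = XOR of all bits = 0 XOR 1 XOR 1 XOR 1 XOR 0 XOR 0 XOR 1 XOR 1 XOR 1 XOR 1 XOR 0 XOR 0 XOR 0 XOR 0 XOR 1 XOR 0 XOR 1 XOR 1 XOR 1 XOR 1 XOR 0 = 0

0


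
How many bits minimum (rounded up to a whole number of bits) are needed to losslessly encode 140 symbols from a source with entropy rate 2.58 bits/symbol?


Minimum bits >= n * H = 140 * 2.58 = 361.2, rounded up to a whole number of bits = 362

362 bits


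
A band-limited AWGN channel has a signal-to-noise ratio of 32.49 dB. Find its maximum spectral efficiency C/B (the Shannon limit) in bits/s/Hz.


SNR_linear = 10^(32.49/10) = 1774.1895; C/B = log2(1 + SNR_linear) = log2(1 + 1774.1895) = 10.7938

10.7938 bits/s/Hz


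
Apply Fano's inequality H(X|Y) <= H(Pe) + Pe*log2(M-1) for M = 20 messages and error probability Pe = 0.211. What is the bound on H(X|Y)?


H(Pe) = -Pe*log2(Pe) - (1-Pe)*log2(1-Pe) = -0.211*log2(0.211) - 0.789*log2(0.789) = 0.473629 + 0.269761 = 0.7434. Pe*log2(M-1) = 0.211*log2(19) = 0.896313. Bound = H(Pe) + Pe*log2(M-1) = 0.473629 + 0.269761 + 0.896313 = 1.6397

1.6397 bits


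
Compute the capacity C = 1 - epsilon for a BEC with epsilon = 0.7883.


C = 1 - epsilon = 1 - 0.7883 = 0.2117

0.2117 bits


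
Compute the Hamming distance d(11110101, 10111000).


Count differing positions: . ^ . . ^ ^ . ^ = 4 differences

4


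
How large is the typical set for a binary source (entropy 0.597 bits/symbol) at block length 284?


log2|A_typical| = nH = 284 * 0.597 = 169.548, so |A_typical| ~ 2^169.548 = 1.094e+51

1.094e+51


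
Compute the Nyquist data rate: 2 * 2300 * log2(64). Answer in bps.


Rate = 2 * B * log2(M) = 2 * 2300 * 6.0 = 27600.0

27600.0 bps


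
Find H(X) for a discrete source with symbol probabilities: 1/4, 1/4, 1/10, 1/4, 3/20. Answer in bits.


H = -sum(p_i * log2(p_i)). Terms: -(1/4)*log2(1/4) = 0.500000; -(1/4)*log2(1/4) = 0.500000; -(1/10)*log2(1/10) = 0.332193; -(1/4)*log2(1/4) = 0.500000; -(3/20)*log2(3/20) = 0.410545. H = 0.500000 + 0.500000 + 0.332193 + 0.500000 + 0.410545 = 2.2427

2.2427 bits


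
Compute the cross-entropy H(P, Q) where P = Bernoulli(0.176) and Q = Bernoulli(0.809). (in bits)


H(P,Q) = -p*log2(q) - (1-p)*log2(1-q). -0.176*log2(0.809) = 0.053819; -0.824*log2(0.191) = 1.968005. H(P,Q) = 0.053819 + 1.968005 = 2.0218

2.0218 bits


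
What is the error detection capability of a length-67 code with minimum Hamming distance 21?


Detection capability = d_min - 1 = 21 - 1 = 20

20 errors


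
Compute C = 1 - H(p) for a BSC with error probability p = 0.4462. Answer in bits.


H(p) = -p*log2(p) - (1-p)*log2(1-p) = -0.4462*log2(0.4462) - 0.5538*log2(0.5538) = 0.519483 + 0.472149 = 0.9916. C = 1 - H(p) = 1 - 0.9916 = 0.0084

0.0084 bits


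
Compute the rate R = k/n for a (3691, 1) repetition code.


Rate = k/n = 1/3691

1/3691


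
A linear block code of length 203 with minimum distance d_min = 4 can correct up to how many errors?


Correction capability = floor((d-1)/2) = floor((4-1)/2) = 1

1 errors


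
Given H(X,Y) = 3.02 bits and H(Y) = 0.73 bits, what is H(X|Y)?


H(X|Y) = H(X,Y) - H(Y) = 3.02 - 0.73 = 2.29

2.29 bits


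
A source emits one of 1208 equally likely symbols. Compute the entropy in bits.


H = log2(n) = log2(1208) = 10.2384

10.2384 bits


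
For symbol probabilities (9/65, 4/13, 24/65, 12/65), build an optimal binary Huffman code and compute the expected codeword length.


Huffman construction (repeatedly merge the two least-probable nodes; each merge adds 1 bit to every symbol beneath it): 9/65 + 12/65 = 21/65; 4/13 + 21/65 = 41/65; 24/65 + 41/65 = 1. Resulting codeword lengths (in the order the probabilities were given): (3, 2, 1, 3). L_avg = sum(p_i * l_i) = 9/65*3 + 4/13*2 + 24/65*1 + 12/65*3 = 127/65 = 1.9538

1.9538 bits


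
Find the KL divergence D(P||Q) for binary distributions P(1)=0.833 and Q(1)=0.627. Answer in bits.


KL = p*log2(p/q) + (1-p)*log2((1-p)/(1-q)) = 0.833*log2(0.833/0.627) + 0.167*log2(0.167/0.373) = 0.1478

0.1478 bits


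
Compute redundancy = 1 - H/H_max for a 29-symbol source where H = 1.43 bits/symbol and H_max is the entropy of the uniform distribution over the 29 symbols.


H_max = log2(K) = log2(29) = 4.858 bits/symbol. Redundancy = 1 - H/H_max = 1 - 1.43/4.858 = 1 - 0.2944 = 0.7056

0.7056


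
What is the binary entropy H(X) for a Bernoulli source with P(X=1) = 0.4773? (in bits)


H = -p*log2(p) - (1-p)*log2(1-p). -0.4773*log2(0.4773) = 0.509294; -0.5227*log2(0.5227) = 0.489218. H = 0.509294 + 0.489218 = 0.9985

0.9985 bits


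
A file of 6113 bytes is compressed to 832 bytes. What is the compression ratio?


Ratio = original / compressed = 6113 / 832 = 7.3474

7.3474


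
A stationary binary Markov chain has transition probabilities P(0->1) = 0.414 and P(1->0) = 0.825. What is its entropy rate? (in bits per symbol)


Stationary distribution: pi_0 = p10/(p01+p10) = 0.6659, pi_1 = 0.3341. Entropy rate H' = pi_0*H(p01) + pi_1*H(p10) = 0.6659*0.9786 + 0.3341*0.669 = 0.8751

0.8751 bits/symbol


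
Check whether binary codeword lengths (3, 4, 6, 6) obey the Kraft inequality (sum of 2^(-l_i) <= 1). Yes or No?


Kraft sum = sum(2^(-l_i)) = 0.2188, need <= 1. Result: satisfied (a binary prefix-free code with these lengths exists)

Yes


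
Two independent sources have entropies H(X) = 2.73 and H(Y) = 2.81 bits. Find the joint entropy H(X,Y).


For independent variables, H(X,Y) = H(X) + H(Y) = 2.73 + 2.81 = 5.54

5.54 bits


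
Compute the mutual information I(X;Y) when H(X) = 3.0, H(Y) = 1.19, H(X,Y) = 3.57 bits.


I(X;Y) = H(X) + H(Y) - H(X,Y) = 3.0 + 1.19 - 3.57 = 0.62

0.62 bits


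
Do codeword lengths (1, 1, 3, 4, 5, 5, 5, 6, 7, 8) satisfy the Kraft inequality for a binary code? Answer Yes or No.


Kraft sum = sum(2^(-l_i)) = 1.3086, need <= 1. Result: violated (a binary prefix-free code with these lengths cannot exist)

No


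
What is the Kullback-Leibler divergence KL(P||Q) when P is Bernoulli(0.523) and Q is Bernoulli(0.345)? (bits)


KL = p*log2(p/q) + (1-p)*log2((1-p)/(1-q)) = 0.523*log2(0.523/0.345) + 0.477*log2(0.477/0.655) = 0.0957

0.0957 bits


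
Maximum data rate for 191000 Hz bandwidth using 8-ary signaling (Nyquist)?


Rate = 2 * B * log2(M) = 2 * 191000 * 3.0 = 1146000.0

1146000.0 bps


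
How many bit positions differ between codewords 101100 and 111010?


Count differing positions: . ^ . ^ ^ . = 3 differences

3


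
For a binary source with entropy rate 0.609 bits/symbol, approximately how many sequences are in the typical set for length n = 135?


log2|A_typical| = nH = 135 * 0.609 = 82.215, so |A_typical| ~ 2^82.215 = 5.613e+24

5.613e+24


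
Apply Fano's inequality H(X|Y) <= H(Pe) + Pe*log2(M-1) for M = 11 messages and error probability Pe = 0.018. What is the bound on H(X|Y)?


H(Pe) = -Pe*log2(Pe) - (1-Pe)*log2(1-Pe) = -0.018*log2(0.018) - 0.982*log2(0.982) = 0.104325 + 0.025733 = 0.1301. Pe*log2(M-1) = 0.018*log2(10) = 0.059795. Bound = H(Pe) + Pe*log2(M-1) = 0.104325 + 0.025733 + 0.059795 = 0.1899

0.1899 bits


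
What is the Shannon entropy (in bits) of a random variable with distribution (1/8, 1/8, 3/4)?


H = -sum(p_i * log2(p_i)). Terms: -(1/8)*log2(1/8) = 0.375000; -(1/8)*log2(1/8) = 0.375000; -(3/4)*log2(3/4) = 0.311278. H = 0.375000 + 0.375000 + 0.311278 = 1.0613

1.0613 bits


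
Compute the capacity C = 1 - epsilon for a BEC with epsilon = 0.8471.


C = 1 - epsilon = 1 - 0.8471 = 0.1529

0.1529 bits


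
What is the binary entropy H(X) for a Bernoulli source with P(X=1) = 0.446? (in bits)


H = -p*log2(p) - (1-p)*log2(1-p). -0.446*log2(0.446) = 0.519538; -0.554*log2(0.554) = 0.472031. H = 0.519538 + 0.472031 = 0.9916

0.9916 bits


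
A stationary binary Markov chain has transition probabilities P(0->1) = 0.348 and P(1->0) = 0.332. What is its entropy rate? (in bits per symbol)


Stationary distribution: pi_0 = p10/(p01+p10) = 0.4882, pi_1 = 0.5118. Entropy rate H' = pi_0*H(p01) + pi_1*H(p10) = 0.4882*0.9323 + 0.5118*0.917 = 0.9244

0.9244 bits/symbol


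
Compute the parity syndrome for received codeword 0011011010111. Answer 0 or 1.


Syndrome = XOR of all bits = 0 XOR 0 XOR 1 XOR 1 XOR 0 XOR 1 XOR 1 XOR 0 XOR 1 XOR 0 XOR 1 XOR 1 XOR 1 = 0

0


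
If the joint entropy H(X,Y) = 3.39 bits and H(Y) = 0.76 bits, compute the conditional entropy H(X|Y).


H(X|Y) = H(X,Y) - H(Y) = 3.39 - 0.76 = 2.63

2.63 bits


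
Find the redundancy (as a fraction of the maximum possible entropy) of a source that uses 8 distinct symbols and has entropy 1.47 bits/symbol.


H_max = log2(K) = log2(8) = 3.0 bits/symbol. Redundancy = 1 - H/H_max = 1 - 1.47/3.0 = 1 - 0.49 = 0.51

0.51


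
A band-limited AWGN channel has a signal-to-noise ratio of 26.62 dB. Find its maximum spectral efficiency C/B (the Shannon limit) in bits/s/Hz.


SNR_linear = 10^(26.62/10) = 459.198; C/B = log2(1 + SNR_linear) = log2(1 + 459.198) = 8.8461

8.8461 bits/s/Hz


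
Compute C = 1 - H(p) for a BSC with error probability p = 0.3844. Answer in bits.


H(p) = -p*log2(p) - (1-p)*log2(1-p) = -0.3844*log2(0.3844) - 0.6156*log2(0.6156) = 0.530211 + 0.430880 = 0.9611. C = 1 - H(p) = 1 - 0.9611 = 0.0389

0.0389 bits


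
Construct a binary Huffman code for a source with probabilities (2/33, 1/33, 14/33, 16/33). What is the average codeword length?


Huffman construction (repeatedly merge the two least-probable nodes; each merge adds 1 bit to every symbol beneath it): 1/33 + 2/33 = 1/11; 1/11 + 14/33 = 17/33; 16/33 + 17/33 = 1. Resulting codeword lengths (in the order the probabilities were given): (3, 3, 2, 1). L_avg = sum(p_i * l_i) = 2/33*3 + 1/33*3 + 14/33*2 + 16/33*1 = 53/33 = 1.6061

1.6061 bits


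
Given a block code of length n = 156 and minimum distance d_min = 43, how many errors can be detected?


Detection capability = d_min - 1 = 43 - 1 = 42

42 errors


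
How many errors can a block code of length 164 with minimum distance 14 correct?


Correction capability = floor((d-1)/2) = floor((14-1)/2) = 6

6 errors


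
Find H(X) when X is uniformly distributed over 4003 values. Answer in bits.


H = log2(n) = log2(4003) = 11.9669

11.9669 bits


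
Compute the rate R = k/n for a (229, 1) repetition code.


Rate = k/n = 1/229

1/229


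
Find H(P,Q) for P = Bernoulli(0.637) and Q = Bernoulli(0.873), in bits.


H(P,Q) = -p*log2(q) - (1-p)*log2(1-q). -0.637*log2(0.873) = 0.124818; -0.363*log2(0.127) = 1.080687. H(P,Q) = 0.124818 + 1.080687 = 1.2055

1.2055 bits


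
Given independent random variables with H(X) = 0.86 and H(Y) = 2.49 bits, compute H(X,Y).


For independent variables, H(X,Y) = H(X) + H(Y) = 0.86 + 2.49 = 3.35

3.35 bits


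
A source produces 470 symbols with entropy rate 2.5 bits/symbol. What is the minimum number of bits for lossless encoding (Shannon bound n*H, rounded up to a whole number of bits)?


Minimum bits >= n * H = 470 * 2.5 = 1175.0, rounded up to a whole number of bits = 1175

1175 bits


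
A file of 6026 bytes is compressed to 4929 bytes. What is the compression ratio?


Ratio = original / compressed = 6026 / 4929 = 1.2226

1.2226


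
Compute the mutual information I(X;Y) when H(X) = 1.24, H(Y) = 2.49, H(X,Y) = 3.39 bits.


I(X;Y) = H(X) + H(Y) - H(X,Y) = 1.24 + 2.49 - 3.39 = 0.34

0.34 bits


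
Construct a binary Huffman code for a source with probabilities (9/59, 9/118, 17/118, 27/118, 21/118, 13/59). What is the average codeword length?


Huffman construction (repeatedly merge the two least-probable nodes; each merge adds 1 bit to every symbol beneath it): 9/118 + 17/118 = 13/59; 9/59 + 21/118 = 39/118; 13/59 + 13/59 = 26/59; 27/118 + 39/118 = 33/59; 26/59 + 33/59 = 1. Resulting codeword lengths (in the order the probabilities were given): (3, 3, 3, 2, 3, 2). L_avg = sum(p_i * l_i) = 9/59*3 + 9/118*3 + 17/118*3 + 27/118*2 + 21/118*3 + 13/59*2 = 301/118 = 2.5508

2.5508 bits


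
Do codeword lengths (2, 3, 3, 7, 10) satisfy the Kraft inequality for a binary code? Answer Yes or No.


Kraft sum = sum(2^(-l_i)) = 0.5088, need <= 1. Result: satisfied (a binary prefix-free code with these lengths exists)

Yes


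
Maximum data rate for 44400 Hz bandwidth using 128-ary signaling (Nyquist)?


Rate = 2 * B * log2(M) = 2 * 44400 * 7.0 = 621600.0

621600.0 bps


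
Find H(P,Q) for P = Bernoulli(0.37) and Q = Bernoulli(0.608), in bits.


H(P,Q) = -p*log2(q) - (1-p)*log2(1-q). -0.37*log2(0.608) = 0.265607; -0.63*log2(0.392) = 0.851177. H(P,Q) = 0.265607 + 0.851177 = 1.1168

1.1168 bits


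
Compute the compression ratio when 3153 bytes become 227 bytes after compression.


Ratio = original / compressed = 3153 / 227 = 13.8899

13.8899


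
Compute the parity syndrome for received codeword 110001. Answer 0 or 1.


Syndrome = XOR of all bits = 1 XOR 1 XOR 0 XOR 0 XOR 0 XOR 1 = 1

1


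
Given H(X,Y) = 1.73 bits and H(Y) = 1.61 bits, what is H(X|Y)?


H(X|Y) = H(X,Y) - H(Y) = 1.73 - 1.61 = 0.12

0.12 bits


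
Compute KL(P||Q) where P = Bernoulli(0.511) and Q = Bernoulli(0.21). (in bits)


KL = p*log2(p/q) + (1-p)*log2((1-p)/(1-q)) = 0.511*log2(0.511/0.21) + 0.489*log2(0.489/0.79) = 0.3172

0.3172 bits


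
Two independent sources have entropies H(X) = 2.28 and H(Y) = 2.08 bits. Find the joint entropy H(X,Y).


For independent variables, H(X,Y) = H(X) + H(Y) = 2.28 + 2.08 = 4.36

4.36 bits


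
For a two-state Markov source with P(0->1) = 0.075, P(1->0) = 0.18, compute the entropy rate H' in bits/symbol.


Stationary distribution: pi_0 = p10/(p01+p10) = 0.7059, pi_1 = 0.2941. Entropy rate H' = pi_0*H(p01) + pi_1*H(p10) = 0.7059*0.3843 + 0.2941*0.6801 = 0.4713

0.4713 bits/symbol


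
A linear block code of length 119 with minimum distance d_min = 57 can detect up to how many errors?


Detection capability = d_min - 1 = 57 - 1 = 56

56 errors


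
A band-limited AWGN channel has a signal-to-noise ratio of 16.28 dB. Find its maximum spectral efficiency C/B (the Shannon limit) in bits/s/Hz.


SNR_linear = 10^(16.28/10) = 42.462; C/B = log2(1 + SNR_linear) = log2(1 + 42.462) = 5.4417

5.4417 bits/s/Hz


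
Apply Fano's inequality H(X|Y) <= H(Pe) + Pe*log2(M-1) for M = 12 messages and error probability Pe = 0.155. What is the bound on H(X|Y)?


H(Pe) = -Pe*log2(Pe) - (1-Pe)*log2(1-Pe) = -0.155*log2(0.155) - 0.845*log2(0.845) = 0.416897 + 0.205315 = 0.6222. Pe*log2(M-1) = 0.155*log2(11) = 0.536212. Bound = H(Pe) + Pe*log2(M-1) = 0.416897 + 0.205315 + 0.536212 = 1.1584

1.1584 bits


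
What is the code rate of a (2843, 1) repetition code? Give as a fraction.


Rate = k/n = 1/2843

1/2843


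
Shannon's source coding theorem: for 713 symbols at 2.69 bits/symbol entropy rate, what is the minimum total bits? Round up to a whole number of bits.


Minimum bits >= n * H = 713 * 2.69 = 1917.97, rounded up to a whole number of bits = 1918

1918 bits


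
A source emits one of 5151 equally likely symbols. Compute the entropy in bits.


H = log2(n) = log2(5151) = 12.3306

12.3306 bits


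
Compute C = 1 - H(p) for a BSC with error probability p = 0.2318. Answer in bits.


H(p) = -p*log2(p) - (1-p)*log2(1-p) = -0.2318*log2(0.2318) - 0.7682*log2(0.7682) = 0.488877 + 0.292259 = 0.7811. C = 1 - H(p) = 1 - 0.7811 = 0.2189

0.2189 bits


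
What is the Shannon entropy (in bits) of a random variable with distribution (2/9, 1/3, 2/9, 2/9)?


H = -sum(p_i * log2(p_i)). Terms: -(2/9)*log2(2/9) = 0.482206; -(1/3)*log2(1/3) = 0.528321; -(2/9)*log2(2/9) = 0.482206; -(2/9)*log2(2/9) = 0.482206. H = 0.482206 + 0.528321 + 0.482206 + 0.482206 = 1.9749

1.9749 bits


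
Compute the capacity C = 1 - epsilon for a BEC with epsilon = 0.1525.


C = 1 - epsilon = 1 - 0.1525 = 0.8475

0.8475 bits


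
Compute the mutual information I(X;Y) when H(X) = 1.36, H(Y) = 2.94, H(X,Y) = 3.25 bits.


I(X;Y) = H(X) + H(Y) - H(X,Y) = 1.36 + 2.94 - 3.25 = 1.05

1.05 bits


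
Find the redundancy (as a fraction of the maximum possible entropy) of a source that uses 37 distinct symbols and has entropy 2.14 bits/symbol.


H_max = log2(K) = log2(37) = 5.2095 bits/symbol. Redundancy = 1 - H/H_max = 1 - 2.14/5.2095 = 1 - 0.4108 = 0.5892

0.5892


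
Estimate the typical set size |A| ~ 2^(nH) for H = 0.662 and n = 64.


log2|A_typical| = nH = 64 * 0.662 = 42.368, so |A_typical| ~ 2^42.368 = 5.676e+12

5.676e+12


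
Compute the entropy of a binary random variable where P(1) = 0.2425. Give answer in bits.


H = -p*log2(p) - (1-p)*log2(1-p). -0.2425*log2(0.2425) = 0.495656; -0.7575*log2(0.7575) = 0.303517. H = 0.495656 + 0.303517 = 0.7992

0.7992 bits


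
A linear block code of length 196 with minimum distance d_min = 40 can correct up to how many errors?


Correction capability = floor((d-1)/2) = floor((40-1)/2) = 19

19 errors


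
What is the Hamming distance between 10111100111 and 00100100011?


Count differing positions: ^ . . ^ ^ . . . ^ . . = 4 differences

4


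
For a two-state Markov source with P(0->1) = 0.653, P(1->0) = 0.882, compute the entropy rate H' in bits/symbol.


Stationary distribution: pi_0 = p10/(p01+p10) = 0.5746, pi_1 = 0.4254. Entropy rate H' = pi_0*H(p01) + pi_1*H(p10) = 0.5746*0.9314 + 0.4254*0.5236 = 0.7579

0.7579 bits/symbol


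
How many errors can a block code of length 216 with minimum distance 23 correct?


Correction capability = floor((d-1)/2) = floor((23-1)/2) = 11

11 errors


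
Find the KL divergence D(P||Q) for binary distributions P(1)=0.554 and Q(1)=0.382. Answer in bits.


KL = p*log2(p/q) + (1-p)*log2((1-p)/(1-q)) = 0.554*log2(0.554/0.382) + 0.446*log2(0.446/0.618) = 0.0872

0.0872 bits


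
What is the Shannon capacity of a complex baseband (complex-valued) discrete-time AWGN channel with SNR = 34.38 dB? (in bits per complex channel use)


SNR_linear = 10^(34.38/10) = 2741.5742; C = log2(1 + SNR_linear) = log2(1 + 2741.5742) = 11.4213

11.4213 bits/channel use


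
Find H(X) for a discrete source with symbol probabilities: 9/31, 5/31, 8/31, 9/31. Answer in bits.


H = -sum(p_i * log2(p_i)). Terms: -(9/31)*log2(9/31) = 0.518014; -(5/31)*log2(5/31) = 0.424559; -(8/31)*log2(8/31) = 0.504309; -(9/31)*log2(9/31) = 0.518014. H = 0.518014 + 0.424559 + 0.504309 + 0.518014 = 1.9649

1.9649 bits


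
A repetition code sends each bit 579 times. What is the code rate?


Rate = k/n = 1/579

1/579


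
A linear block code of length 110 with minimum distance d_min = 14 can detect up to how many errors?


Detection capability = d_min - 1 = 14 - 1 = 13

13 errors


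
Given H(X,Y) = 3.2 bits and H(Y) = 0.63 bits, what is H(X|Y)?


H(X|Y) = H(X,Y) - H(Y) = 3.2 - 0.63 = 2.57

2.57 bits


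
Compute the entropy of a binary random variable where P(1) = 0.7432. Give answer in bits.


H = -p*log2(p) - (1-p)*log2(1-p). -0.7432*log2(0.7432) = 0.318222; -0.2568*log2(0.2568) = 0.503657. H = 0.318222 + 0.503657 = 0.8219

0.8219 bits


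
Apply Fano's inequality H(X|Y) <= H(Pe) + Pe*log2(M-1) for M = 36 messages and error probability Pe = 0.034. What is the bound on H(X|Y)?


H(Pe) = -Pe*log2(Pe) - (1-Pe)*log2(1-Pe) = -0.034*log2(0.034) - 0.966*log2(0.966) = 0.165863 + 0.048208 = 0.2141. Pe*log2(M-1) = 0.034*log2(35) = 0.174396. Bound = H(Pe) + Pe*log2(M-1) = 0.165863 + 0.048208 + 0.174396 = 0.3885

0.3885 bits


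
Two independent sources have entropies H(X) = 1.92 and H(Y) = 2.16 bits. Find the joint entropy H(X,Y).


For independent variables, H(X,Y) = H(X) + H(Y) = 1.92 + 2.16 = 4.08

4.08 bits


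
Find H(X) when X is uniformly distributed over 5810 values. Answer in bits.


H = log2(n) = log2(5810) = 12.5043

12.5043 bits


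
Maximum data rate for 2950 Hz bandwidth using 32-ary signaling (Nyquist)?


Rate = 2 * B * log2(M) = 2 * 2950 * 5.0 = 29500.0

29500.0 bps


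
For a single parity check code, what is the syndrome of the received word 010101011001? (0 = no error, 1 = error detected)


Syndrome = XOR of all bits = 0 XOR 1 XOR 0 XOR 1 XOR 0 XOR 1 XOR 0 XOR 1 XOR 1 XOR 0 XOR 0 XOR 1 = 0

0


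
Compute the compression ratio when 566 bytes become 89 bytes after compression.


Ratio = original / compressed = 566 / 89 = 6.3596

6.3596


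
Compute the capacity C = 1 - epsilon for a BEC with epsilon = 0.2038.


C = 1 - epsilon = 1 - 0.2038 = 0.7962

0.7962 bits


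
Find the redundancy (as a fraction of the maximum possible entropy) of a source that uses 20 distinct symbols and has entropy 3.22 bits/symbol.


H_max = log2(K) = log2(20) = 4.3219 bits/symbol. Redundancy = 1 - H/H_max = 1 - 3.22/4.3219 = 1 - 0.745 = 0.255

0.255


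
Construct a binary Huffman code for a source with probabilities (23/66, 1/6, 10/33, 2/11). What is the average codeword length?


Huffman construction (repeatedly merge the two least-probable nodes; each merge adds 1 bit to every symbol beneath it): 1/6 + 2/11 = 23/66; 10/33 + 23/66 = 43/66; 23/66 + 43/66 = 1. Resulting codeword lengths (in the order the probabilities were given): (2, 2, 2, 2). L_avg = sum(p_i * l_i) = 23/66*2 + 1/6*2 + 10/33*2 + 2/11*2 = 2

2.0 bits


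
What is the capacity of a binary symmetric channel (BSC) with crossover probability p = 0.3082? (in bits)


H(p) = -p*log2(p) - (1-p)*log2(1-p) = -0.3082*log2(0.3082) - 0.6918*log2(0.6918) = 0.523342 + 0.367742 = 0.8911. C = 1 - H(p) = 1 - 0.8911 = 0.1089

0.1089 bits


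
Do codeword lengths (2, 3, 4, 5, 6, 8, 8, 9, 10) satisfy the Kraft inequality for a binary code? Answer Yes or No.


Kraft sum = sum(2^(-l_i)) = 0.4951, need <= 1. Result: satisfied (a binary prefix-free code with these lengths exists)

Yes


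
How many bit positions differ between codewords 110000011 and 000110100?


Count differing positions: ^ ^ . ^ ^ . ^ ^ ^ = 7 differences

7


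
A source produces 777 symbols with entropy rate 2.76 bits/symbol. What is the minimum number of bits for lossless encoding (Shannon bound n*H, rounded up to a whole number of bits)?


Minimum bits >= n * H = 777 * 2.76 = 2144.52, rounded up to a whole number of bits = 2145

2145 bits


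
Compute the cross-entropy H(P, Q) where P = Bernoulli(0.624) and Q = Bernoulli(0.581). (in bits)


H(P,Q) = -p*log2(q) - (1-p)*log2(1-q). -0.624*log2(0.581) = 0.488835; -0.376*log2(0.419) = 0.471872. H(P,Q) = 0.488835 + 0.471872 = 0.9607

0.9607 bits


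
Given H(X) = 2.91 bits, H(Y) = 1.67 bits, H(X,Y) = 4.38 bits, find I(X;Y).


I(X;Y) = H(X) + H(Y) - H(X,Y) = 2.91 + 1.67 - 4.38 = 0.2

0.2 bits


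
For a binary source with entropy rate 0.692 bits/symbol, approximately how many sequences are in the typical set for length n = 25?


log2|A_typical| = nH = 25 * 0.692 = 17.3, so |A_typical| ~ 2^17.3 = 1.614e+05

1.614e+05


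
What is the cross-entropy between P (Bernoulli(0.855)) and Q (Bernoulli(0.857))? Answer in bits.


H(P,Q) = -p*log2(q) - (1-p)*log2(1-q). -0.855*log2(0.857) = 0.190351; -0.145*log2(0.143) = 0.406857. H(P,Q) = 0.190351 + 0.406857 = 0.5972

0.5972 bits


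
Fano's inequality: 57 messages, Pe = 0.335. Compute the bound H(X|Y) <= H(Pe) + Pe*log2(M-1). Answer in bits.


H(Pe) = -Pe*log2(Pe) - (1-Pe)*log2(1-Pe) = -0.335*log2(0.335) - 0.665*log2(0.665) = 0.528552 + 0.391402 = 0.92. Pe*log2(M-1) = 0.335*log2(56) = 1.945464. Bound = H(Pe) + Pe*log2(M-1) = 0.528552 + 0.391402 + 1.945464 = 2.8654

2.8654 bits


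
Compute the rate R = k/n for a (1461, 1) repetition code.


Rate = k/n = 1/1461

1/1461


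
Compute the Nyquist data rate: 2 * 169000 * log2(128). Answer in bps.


Rate = 2 * B * log2(M) = 2 * 169000 * 7.0 = 2366000.0

2366000.0 bps


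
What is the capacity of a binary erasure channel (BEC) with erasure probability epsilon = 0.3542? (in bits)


C = 1 - epsilon = 1 - 0.3542 = 0.6458

0.6458 bits


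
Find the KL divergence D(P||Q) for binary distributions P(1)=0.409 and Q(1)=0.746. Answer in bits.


KL = p*log2(p/q) + (1-p)*log2((1-p)/(1-q)) = 0.409*log2(0.409/0.746) + 0.591*log2(0.591/0.254) = 0.3654

0.3654 bits


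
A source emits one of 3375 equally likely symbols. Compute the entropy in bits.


H = log2(n) = log2(3375) = 11.7207

11.7207 bits


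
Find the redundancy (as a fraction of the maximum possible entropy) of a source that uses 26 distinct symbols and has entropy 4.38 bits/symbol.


H_max = log2(K) = log2(26) = 4.7004 bits/symbol. Redundancy = 1 - H/H_max = 1 - 4.38/4.7004 = 1 - 0.9318 = 0.0682

0.0682


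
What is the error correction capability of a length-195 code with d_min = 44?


Correction capability = floor((d-1)/2) = floor((44-1)/2) = 21

21 errors


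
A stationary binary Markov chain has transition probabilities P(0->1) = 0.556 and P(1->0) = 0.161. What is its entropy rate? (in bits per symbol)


Stationary distribution: pi_0 = p10/(p01+p10) = 0.2245, pi_1 = 0.7755. Entropy rate H' = pi_0*H(p01) + pi_1*H(p10) = 0.2245*0.9909 + 0.7755*0.6367 = 0.7162

0.7162 bits/symbol


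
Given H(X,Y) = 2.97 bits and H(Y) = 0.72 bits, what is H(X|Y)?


H(X|Y) = H(X,Y) - H(Y) = 2.97 - 0.72 = 2.25

2.25 bits


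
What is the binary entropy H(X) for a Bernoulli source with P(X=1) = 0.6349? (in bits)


H = -p*log2(p) - (1-p)*log2(1-p). -0.6349*log2(0.6349) = 0.416113; -0.3651*log2(0.3651) = 0.530723. H = 0.416113 + 0.530723 = 0.9468

0.9468 bits


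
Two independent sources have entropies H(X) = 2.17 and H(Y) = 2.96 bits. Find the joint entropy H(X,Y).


For independent variables, H(X,Y) = H(X) + H(Y) = 2.17 + 2.96 = 5.13

5.13 bits


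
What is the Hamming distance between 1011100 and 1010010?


Count differing positions: . . . ^ ^ ^ . = 3 differences

3


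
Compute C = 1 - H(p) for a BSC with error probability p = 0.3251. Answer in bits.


H(p) = -p*log2(p) - (1-p)*log2(1-p) = -0.3251*log2(0.3251) - 0.6749*log2(0.6749) = 0.527002 + 0.382840 = 0.9098. C = 1 - H(p) = 1 - 0.9098 = 0.0902

0.0902 bits


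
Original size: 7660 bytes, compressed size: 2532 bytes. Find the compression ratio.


Ratio = original / compressed = 7660 / 2532 = 3.0253

3.0253


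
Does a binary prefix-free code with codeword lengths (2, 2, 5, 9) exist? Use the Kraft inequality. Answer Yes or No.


Kraft sum = sum(2^(-l_i)) = 0.5332, need <= 1. Result: satisfied (a binary prefix-free code with these lengths exists)

Yes


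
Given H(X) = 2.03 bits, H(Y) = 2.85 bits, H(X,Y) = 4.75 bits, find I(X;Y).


I(X;Y) = H(X) + H(Y) - H(X,Y) = 2.03 + 2.85 - 4.75 = 0.13

0.13 bits


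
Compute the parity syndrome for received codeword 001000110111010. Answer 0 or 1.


Syndrome = XOR of all bits = 0 XOR 0 XOR 1 XOR 0 XOR 0 XOR 0 XOR 1 XOR 1 XOR 0 XOR 1 XOR 1 XOR 1 XOR 0 XOR 1 XOR 0 = 1

1


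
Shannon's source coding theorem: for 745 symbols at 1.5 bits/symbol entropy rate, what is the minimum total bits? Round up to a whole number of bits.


Minimum bits >= n * H = 745 * 1.5 = 1117.5, rounded up to a whole number of bits = 1118

1118 bits


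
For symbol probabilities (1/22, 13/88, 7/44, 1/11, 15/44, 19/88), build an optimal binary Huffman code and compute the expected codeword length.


Huffman construction (repeatedly merge the two least-probable nodes; each merge adds 1 bit to every symbol beneath it): 1/22 + 1/11 = 3/22; 3/22 + 13/88 = 25/88; 7/44 + 19/88 = 3/8; 25/88 + 15/44 = 5/8; 3/8 + 5/8 = 1. Resulting codeword lengths (in the order the probabilities were given): (4, 3, 2, 4, 2, 2). L_avg = sum(p_i * l_i) = 1/22*4 + 13/88*3 + 7/44*2 + 1/11*4 + 15/44*2 + 19/88*2 = 213/88 = 2.4205

2.4205 bits


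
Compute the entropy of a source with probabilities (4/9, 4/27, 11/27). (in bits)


H = -sum(p_i * log2(p_i)). Terms: -(4/9)*log2(4/9) = 0.519967; -(4/27)*log2(4/27) = 0.408131; -(11/27)*log2(11/27) = 0.527778. H = 0.519967 + 0.408131 + 0.527778 = 1.4559

1.4559 bits


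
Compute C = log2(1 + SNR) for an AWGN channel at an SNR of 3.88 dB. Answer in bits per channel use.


SNR_linear = 10^(3.88/10) = 2.4434; C = log2(1 + SNR_linear) = log2(1 + 2.4434) = 1.7838

1.7838 bits/channel use


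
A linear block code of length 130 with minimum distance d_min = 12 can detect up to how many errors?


Detection capability = d_min - 1 = 12 - 1 = 11

11 errors


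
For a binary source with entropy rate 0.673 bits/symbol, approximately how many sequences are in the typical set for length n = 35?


log2|A_typical| = nH = 35 * 0.673 = 23.555, so |A_typical| ~ 2^23.555 = 1.232e+07

1.232e+07


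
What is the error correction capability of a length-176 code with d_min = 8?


Correction capability = floor((d-1)/2) = floor((8-1)/2) = 3

3 errors


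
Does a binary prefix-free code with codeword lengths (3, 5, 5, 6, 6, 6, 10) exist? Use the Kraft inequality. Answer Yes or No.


Kraft sum = sum(2^(-l_i)) = 0.2354, need <= 1. Result: satisfied (a binary prefix-free code with these lengths exists)

Yes


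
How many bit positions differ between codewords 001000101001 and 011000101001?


Count differing positions: . ^ . . . . . . . . . . = 1 differences

1


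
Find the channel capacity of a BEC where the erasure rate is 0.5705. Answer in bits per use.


C = 1 - epsilon = 1 - 0.5705 = 0.4295

0.4295 bits


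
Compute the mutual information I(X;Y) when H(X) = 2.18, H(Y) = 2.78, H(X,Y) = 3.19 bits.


I(X;Y) = H(X) + H(Y) - H(X,Y) = 2.18 + 2.78 - 3.19 = 1.77

1.77 bits


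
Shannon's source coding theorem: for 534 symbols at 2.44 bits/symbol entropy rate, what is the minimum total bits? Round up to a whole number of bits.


Minimum bits >= n * H = 534 * 2.44 = 1302.96, rounded up to a whole number of bits = 1303

1303 bits
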